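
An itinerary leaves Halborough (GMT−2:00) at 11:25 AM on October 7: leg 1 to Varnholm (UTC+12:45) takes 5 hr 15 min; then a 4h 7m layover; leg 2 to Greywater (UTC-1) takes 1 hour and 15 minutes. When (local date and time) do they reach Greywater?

Convert departure to UTC: 11:25 AM + 2:00 = 1:25 PM UTC on Oct 7.
Add 5 hours and 15 minutes leg 1 → 6:40 PM UTC.
Add 4 hours 7 minutes layover in Varnholm → 10:47 PM UTC.
Add 1 hour and 15 minutes leg 2 → 12:02 AM UTC (Oct 8).
Greywater is UTC−1:00, so local arrival = 12:02 AM − 1:00 = 11:02 PM on Oct 7.

11:02 PM on October 7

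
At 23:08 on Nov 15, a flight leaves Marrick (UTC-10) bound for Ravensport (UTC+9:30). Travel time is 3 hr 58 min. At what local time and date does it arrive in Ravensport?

22:36 on November 16

Convert departure to UTC: 23:08 + 10:00 = 09:08 UTC on Nov 16.
Add 3 hours and 58 minutes travel time → 13:06 UTC.
Ravensport is UTC+9:30, so local arrival = 13:06 + 9:30 = 22:36 on Nov 16.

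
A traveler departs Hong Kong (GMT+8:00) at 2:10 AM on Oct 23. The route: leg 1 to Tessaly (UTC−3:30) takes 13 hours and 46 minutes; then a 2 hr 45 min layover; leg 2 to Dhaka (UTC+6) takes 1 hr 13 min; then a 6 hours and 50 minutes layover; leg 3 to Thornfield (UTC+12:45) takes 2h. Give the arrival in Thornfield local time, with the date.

Convert departure to UTC: 2:10 AM − 8:00 = 6:10 PM UTC on Oct 22.
Add 13 hours 46 minutes leg 1 → 7:56 AM UTC (Oct 23).
Add 2 hours 45 minutes layover in Tessaly → 10:41 AM UTC.
Add 1 hour 13 minutes leg 2 → 11:54 AM UTC.
Add 6 hours 50 minutes layover in Dhaka → 6:44 PM UTC.
Add 2 hours leg 3 → 8:44 PM UTC.
Thornfield is UTC+12:45, so local arrival = 8:44 PM + 12:45 = 9:29 AM on Oct 24.

9:29 AM on Oct 24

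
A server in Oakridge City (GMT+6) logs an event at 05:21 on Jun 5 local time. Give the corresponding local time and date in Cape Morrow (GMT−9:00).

14:21 on June 4

Cape Morrow is 15:00 behind Oakridge City.
Shift by the zone difference: 05:21 − 15:00 = 14:21 on Jun 4 in Cape Morrow.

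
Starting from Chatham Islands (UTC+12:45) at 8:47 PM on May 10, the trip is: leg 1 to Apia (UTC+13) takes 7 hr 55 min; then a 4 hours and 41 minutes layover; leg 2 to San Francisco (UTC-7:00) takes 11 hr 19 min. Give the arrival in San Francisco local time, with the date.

12:57 AM on May 11

Convert departure to UTC: 8:47 PM − 12:45 = 8:02 AM UTC on May 10.
Add 7 hours 55 minutes leg 1 → 3:57 PM UTC.
Add 4 hours 41 minutes layover in Apia → 8:38 PM UTC.
Add 11 hours and 19 minutes leg 2 → 7:57 AM UTC (May 11).
San Francisco is UTC−7:00, so local arrival = 7:57 AM − 7:00 = 12:57 AM on May 11.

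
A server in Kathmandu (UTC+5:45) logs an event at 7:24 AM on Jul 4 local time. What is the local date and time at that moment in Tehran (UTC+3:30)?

In UTC: 7:24 AM − 5:45 = 1:39 AM on Jul 4.
Tehran is UTC+3:30: 1:39 AM + 3:30 = 5:09 AM on Jul 4.

5:09 AM on July 4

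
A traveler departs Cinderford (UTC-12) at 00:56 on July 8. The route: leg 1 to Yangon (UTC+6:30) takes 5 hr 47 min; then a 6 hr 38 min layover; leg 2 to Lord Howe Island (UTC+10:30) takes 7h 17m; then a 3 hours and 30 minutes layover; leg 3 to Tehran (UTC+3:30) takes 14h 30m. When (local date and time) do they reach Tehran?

06:08 on Jul 10

Convert departure to UTC: 00:56 + 12:00 = 12:56 UTC on Jul 8.
Add 5 hours and 47 minutes leg 1 → 18:43 UTC.
Add 6 hours and 38 minutes layover in Yangon → 01:21 UTC (Jul 9).
Add 7 hours and 17 minutes leg 2 → 08:38 UTC.
Add 3 hours and 30 minutes layover in Lord Howe Island → 12:08 UTC.
Add 14 hours 30 minutes leg 3 → 02:38 UTC (Jul 10).
Tehran is UTC+3:30, so local arrival = 02:38 + 3:30 = 06:08 on Jul 10.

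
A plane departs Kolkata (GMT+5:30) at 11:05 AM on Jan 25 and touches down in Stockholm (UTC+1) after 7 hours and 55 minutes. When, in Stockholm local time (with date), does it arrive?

Convert departure to UTC: 11:05 AM − 5:30 = 5:35 AM UTC on Jan 25.
Add 7 hours and 55 minutes travel time → 1:30 PM UTC.
Stockholm is UTC+1:00, so local arrival = 1:30 PM + 1:00 = 2:30 PM on Jan 25.

2:30 PM on January 25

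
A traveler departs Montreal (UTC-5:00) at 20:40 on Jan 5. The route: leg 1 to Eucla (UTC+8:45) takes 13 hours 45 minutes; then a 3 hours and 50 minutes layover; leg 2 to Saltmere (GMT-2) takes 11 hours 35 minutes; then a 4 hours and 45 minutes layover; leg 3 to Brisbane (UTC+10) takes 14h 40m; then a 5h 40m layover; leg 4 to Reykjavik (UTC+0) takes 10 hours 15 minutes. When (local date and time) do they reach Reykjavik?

Convert departure to UTC: 20:40 + 5:00 = 01:40 UTC on Jan 6.
Add 13 hours 45 minutes leg 1 → 15:25 UTC.
Add 3 hours and 50 minutes layover in Eucla → 19:15 UTC.
Add 11 hours 35 minutes leg 2 → 06:50 UTC (Jan 7).
Add 4 hours and 45 minutes layover in Saltmere → 11:35 UTC.
Add 14 hours 40 minutes leg 3 → 02:15 UTC (Jan 8).
Add 5 hours 40 minutes layover in Brisbane → 07:55 UTC.
Add 10 hours and 15 minutes leg 4 → 18:10 UTC.
Reykjavik is UTC+0, so local arrival is the same: 18:10 on Jan 8.

18:10 on January 8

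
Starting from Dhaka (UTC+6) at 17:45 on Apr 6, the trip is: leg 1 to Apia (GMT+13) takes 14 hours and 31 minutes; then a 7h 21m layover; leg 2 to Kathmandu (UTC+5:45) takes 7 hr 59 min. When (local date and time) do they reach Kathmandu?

Convert departure to UTC: 17:45 − 6:00 = 11:45 UTC on Apr 6.
Add 14 hours 31 minutes leg 1 → 02:16 UTC (Apr 7).
Add 7 hours and 21 minutes layover in Apia → 09:37 UTC.
Add 7 hours 59 minutes leg 2 → 17:36 UTC.
Kathmandu is UTC+5:45, so local arrival = 17:36 + 5:45 = 23:21 on Apr 7.

23:21 on April 7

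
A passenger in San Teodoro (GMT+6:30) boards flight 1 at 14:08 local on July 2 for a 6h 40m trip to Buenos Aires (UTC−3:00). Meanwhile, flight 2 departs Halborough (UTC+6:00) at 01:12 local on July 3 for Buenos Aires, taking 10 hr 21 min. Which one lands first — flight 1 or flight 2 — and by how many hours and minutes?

Flight 1 in UTC: 14:08 − 6:30 = 07:38 on Jul 2.
+6 hours and 40 minutes → arrive 14:18 UTC on Jul 2.
Flight 2 in UTC: 01:12 − 6:00 = 19:12 on Jul 2.
+10 hours and 21 minutes → arrive 05:33 UTC on Jul 3.
Flight 1 lands earlier by 15 hours 15 minutes.

the first, by 15 hours 15 minutes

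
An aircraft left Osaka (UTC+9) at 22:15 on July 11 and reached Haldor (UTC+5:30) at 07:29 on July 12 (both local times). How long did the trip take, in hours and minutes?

Departure in UTC: 22:15 − 9:00 = 13:15 on Jul 11.
Arrival in UTC: 07:29 − 5:30 = 01:59 on Jul 12.
Elapsed = 01:59 − 13:15 (+1 day) = 12 hours 44 minutes.

12 hours 44 minutes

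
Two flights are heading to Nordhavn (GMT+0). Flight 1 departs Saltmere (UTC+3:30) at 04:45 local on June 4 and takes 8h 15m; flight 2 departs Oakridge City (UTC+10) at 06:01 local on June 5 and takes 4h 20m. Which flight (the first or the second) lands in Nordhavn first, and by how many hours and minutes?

Flight 1 in UTC: 04:45 − 3:30 = 01:15 on Jun 4.
+8 hours 15 minutes → arrive 09:30 UTC on Jun 4.
Flight 2 in UTC: 06:01 − 10:00 = 20:01 on Jun 4.
+4 hours and 20 minutes → arrive 00:21 UTC on Jun 5.
Flight 1 lands earlier by 14 hours 51 minutes.

the first, by 14 hours 51 minutes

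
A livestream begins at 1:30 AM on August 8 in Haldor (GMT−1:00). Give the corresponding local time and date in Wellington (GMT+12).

In UTC: 1:30 AM + 1:00 = 2:30 AM on Aug 8.
Wellington is UTC+12:00: 2:30 AM + 12:00 = 2:30 PM on Aug 8.

2:30 PM on August 8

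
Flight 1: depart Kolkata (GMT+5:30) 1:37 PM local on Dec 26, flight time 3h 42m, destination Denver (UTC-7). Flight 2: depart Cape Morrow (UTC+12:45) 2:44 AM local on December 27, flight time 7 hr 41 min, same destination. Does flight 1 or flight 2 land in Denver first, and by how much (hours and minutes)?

Flight 1 in UTC: 1:37 PM − 5:30 = 8:07 AM on Dec 26.
+3 hours and 42 minutes → arrive 11:49 AM UTC on Dec 26.
Flight 2 in UTC: 2:44 AM − 12:45 = 1:59 PM on Dec 26.
+7 hours and 41 minutes → arrive 9:40 PM UTC on Dec 26.
Flight 1 lands earlier by 9 hours 51 minutes.

the first, by 9 hours 51 minutes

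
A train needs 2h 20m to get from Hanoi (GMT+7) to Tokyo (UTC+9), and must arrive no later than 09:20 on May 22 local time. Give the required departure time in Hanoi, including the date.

05:00 on May 22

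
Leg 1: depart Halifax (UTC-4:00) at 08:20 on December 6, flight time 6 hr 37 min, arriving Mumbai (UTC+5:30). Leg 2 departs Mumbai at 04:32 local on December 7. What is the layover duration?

Convert departure to UTC: 08:20 + 4:00 = 12:20 UTC on Dec 6.
Add 6 hours 37 minutes flight time → 18:57 UTC.
Mumbai is UTC+5:30, so local arrival = 18:57 + 5:30 = 00:27 on Dec 7.
Layover = 04:32 − 00:27 = 4 hours 5 minutes.

4 hours 5 minutes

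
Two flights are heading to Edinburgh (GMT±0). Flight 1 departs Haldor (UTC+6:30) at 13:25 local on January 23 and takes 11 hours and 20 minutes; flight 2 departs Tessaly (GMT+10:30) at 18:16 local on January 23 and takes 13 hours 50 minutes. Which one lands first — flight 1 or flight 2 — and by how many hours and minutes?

Flight 1 in UTC: 13:25 − 6:30 = 06:55 on Jan 23.
+11 hours 20 minutes → arrive 18:15 UTC on Jan 23.
Flight 2 in UTC: 18:16 − 10:30 = 07:46 on Jan 23.
+13 hours and 50 minutes → arrive 21:36 UTC on Jan 23.
Flight 1 lands earlier by 3 hours 21 minutes.

the first, by 3 hours 21 minutes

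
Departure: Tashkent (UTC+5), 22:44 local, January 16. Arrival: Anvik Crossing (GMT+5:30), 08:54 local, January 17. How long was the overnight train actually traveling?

9 hours 40 minutes

Departure in UTC: 22:44 − 5:00 = 17:44 on Jan 16.
Arrival in UTC: 08:54 − 5:30 = 03:24 on Jan 17.
Elapsed = 03:24 − 17:44 (+1 day) = 9 hours 40 minutes.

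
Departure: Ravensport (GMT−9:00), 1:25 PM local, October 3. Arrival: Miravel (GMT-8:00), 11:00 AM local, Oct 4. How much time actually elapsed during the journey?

Miravel is 1:00 ahead of Ravensport.
Clock-face elapsed time (ignoring zones) is 21 hours 35 minutes.
Actual elapsed = 21 hours 35 minutes − 1:00 = 20 hours 35 minutes.

20 hours 35 minutes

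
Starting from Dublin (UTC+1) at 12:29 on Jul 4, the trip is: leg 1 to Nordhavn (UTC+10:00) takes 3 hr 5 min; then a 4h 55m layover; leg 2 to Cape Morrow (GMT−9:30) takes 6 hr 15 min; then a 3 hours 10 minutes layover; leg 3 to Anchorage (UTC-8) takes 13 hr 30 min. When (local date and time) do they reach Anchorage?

Convert departure to UTC: 12:29 − 1:00 = 11:29 UTC on Jul 4.
Add 3 hours and 5 minutes leg 1 → 14:34 UTC.
Add 4 hours 55 minutes layover in Nordhavn → 19:29 UTC.
Add 6 hours 15 minutes leg 2 → 01:44 UTC (Jul 5).
Add 3 hours 10 minutes layover in Cape Morrow → 04:54 UTC.
Add 13 hours 30 minutes leg 3 → 18:24 UTC.
Anchorage is UTC−8:00, so local arrival = 18:24 − 8:00 = 10:24 on Jul 5.

10:24 on Jul 5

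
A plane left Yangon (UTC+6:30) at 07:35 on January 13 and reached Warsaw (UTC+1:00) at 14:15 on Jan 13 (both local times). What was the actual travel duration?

12 hours 10 minutes

Departure in UTC: 07:35 − 6:30 = 01:05 on Jan 13.
Arrival in UTC: 14:15 − 1:00 = 13:15 on Jan 13.
Elapsed = 13:15 − 01:05 = 12 hours 10 minutes.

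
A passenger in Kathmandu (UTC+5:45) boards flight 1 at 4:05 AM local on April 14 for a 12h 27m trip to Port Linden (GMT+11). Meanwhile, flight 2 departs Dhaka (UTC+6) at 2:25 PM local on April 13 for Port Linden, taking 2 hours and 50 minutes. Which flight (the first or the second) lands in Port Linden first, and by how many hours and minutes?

the second, by 23 hours 32 minutes

Flight 1 in UTC: 4:05 AM − 5:45 = 10:20 PM on Apr 13.
+12 hours 27 minutes → arrive 10:47 AM UTC on Apr 14.
Flight 2 in UTC: 2:25 PM − 6:00 = 8:25 AM on Apr 13.
+2 hours and 50 minutes → arrive 11:15 AM UTC on Apr 13.
Flight 2 lands earlier by 23 hours 32 minutes.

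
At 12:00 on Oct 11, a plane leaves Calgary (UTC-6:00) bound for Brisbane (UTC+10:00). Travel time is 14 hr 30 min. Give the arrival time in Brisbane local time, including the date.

18:30 on October 12

Convert departure to UTC: 12:00 + 6:00 = 18:00 UTC on Oct 11.
Add 14 hours and 30 minutes travel time → 08:30 UTC (Oct 12).
Brisbane is UTC+10:00, so local arrival = 08:30 + 10:00 = 18:30 on Oct 12.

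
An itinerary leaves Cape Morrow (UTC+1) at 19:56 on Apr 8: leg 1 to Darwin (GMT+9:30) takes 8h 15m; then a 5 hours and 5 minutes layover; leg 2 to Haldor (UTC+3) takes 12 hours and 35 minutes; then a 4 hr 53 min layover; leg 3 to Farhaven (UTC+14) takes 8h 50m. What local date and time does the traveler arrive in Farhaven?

00:34 on Apr 11

Convert departure to UTC: 19:56 − 1:00 = 18:56 UTC on Apr 8.
Add 8 hours 15 minutes leg 1 → 03:11 UTC (Apr 9).
Add 5 hours 5 minutes layover in Darwin → 08:16 UTC.
Add 12 hours and 35 minutes leg 2 → 20:51 UTC.
Add 4 hours 53 minutes layover in Haldor → 01:44 UTC (Apr 10).
Add 8 hours 50 minutes leg 3 → 10:34 UTC.
Farhaven is UTC+14:00, so local arrival = 10:34 + 14:00 = 00:34 on Apr 11.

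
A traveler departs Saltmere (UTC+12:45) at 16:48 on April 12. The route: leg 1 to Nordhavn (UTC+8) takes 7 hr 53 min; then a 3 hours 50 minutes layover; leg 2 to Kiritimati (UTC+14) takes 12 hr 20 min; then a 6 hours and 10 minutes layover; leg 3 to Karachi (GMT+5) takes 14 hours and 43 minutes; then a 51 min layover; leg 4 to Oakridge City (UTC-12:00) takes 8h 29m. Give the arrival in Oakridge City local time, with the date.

22:19 on Apr 13

Convert departure to UTC: 16:48 − 12:45 = 04:03 UTC on Apr 12.
Add 7 hours and 53 minutes leg 1 → 11:56 UTC.
Add 3 hours 50 minutes layover in Nordhavn → 15:46 UTC.
Add 12 hours 20 minutes leg 2 → 04:06 UTC (Apr 13).
Add 6 hours 10 minutes layover in Kiritimati → 10:16 UTC.
Add 14 hours and 43 minutes leg 3 → 00:59 UTC (Apr 14).
Add 51 minutes layover in Karachi → 01:50 UTC.
Add 8 hours and 29 minutes leg 4 → 10:19 UTC.
Oakridge City is UTC−12:00, so local arrival = 10:19 − 12:00 = 22:19 on Apr 13.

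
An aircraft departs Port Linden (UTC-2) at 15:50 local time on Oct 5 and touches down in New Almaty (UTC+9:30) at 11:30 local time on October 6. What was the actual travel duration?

Departure in UTC: 15:50 + 2:00 = 17:50 on Oct 5.
Arrival in UTC: 11:30 − 9:30 = 02:00 on Oct 6.
Elapsed = 02:00 − 17:50 (+1 day) = 8 hours 10 minutes.

8 hours 10 minutes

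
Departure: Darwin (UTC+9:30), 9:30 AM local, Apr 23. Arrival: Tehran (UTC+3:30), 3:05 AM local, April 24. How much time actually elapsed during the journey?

23 hours 35 minutes

Tehran is 6:00 behind Darwin.
Clock-face elapsed time (ignoring zones) is 17 hours 35 minutes.
Actual elapsed = 17 hours 35 minutes + 6:00 = 23 hours 35 minutes.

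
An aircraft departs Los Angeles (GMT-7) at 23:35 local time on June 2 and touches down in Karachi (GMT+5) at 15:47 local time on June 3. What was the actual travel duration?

Departure in UTC: 23:35 + 7:00 = 06:35 on Jun 3.
Arrival in UTC: 15:47 − 5:00 = 10:47 on Jun 3.
Elapsed = 10:47 − 06:35 = 4 hours 12 minutes.

4 hours 12 minutes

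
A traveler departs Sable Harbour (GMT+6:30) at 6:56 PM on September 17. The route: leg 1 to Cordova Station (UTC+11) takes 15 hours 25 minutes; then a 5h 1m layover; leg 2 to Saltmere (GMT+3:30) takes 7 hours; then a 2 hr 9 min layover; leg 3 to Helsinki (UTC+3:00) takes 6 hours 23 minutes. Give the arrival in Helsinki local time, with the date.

Convert departure to UTC: 6:56 PM − 6:30 = 12:26 PM UTC on Sep 17.
Add 15 hours 25 minutes leg 1 → 3:51 AM UTC (Sep 18).
Add 5 hours 1 minute layover in Cordova Station → 8:52 AM UTC.
Add 7 hours leg 2 → 3:52 PM UTC.
Add 2 hours 9 minutes layover in Saltmere → 6:01 PM UTC.
Add 6 hours 23 minutes leg 3 → 12:24 AM UTC (Sep 19).
Helsinki is UTC+3:00, so local arrival = 12:24 AM + 3:00 = 3:24 AM on Sep 19.

3:24 AM on Sep 19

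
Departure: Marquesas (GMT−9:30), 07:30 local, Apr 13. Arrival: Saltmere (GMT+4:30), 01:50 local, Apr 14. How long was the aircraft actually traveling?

4 hours 20 minutes

Saltmere is 14:00 ahead of Marquesas.
Clock-face elapsed time (ignoring zones) is 18 hours 20 minutes.
Actual elapsed = 18 hours 20 minutes − 14:00 = 4 hours 20 minutes.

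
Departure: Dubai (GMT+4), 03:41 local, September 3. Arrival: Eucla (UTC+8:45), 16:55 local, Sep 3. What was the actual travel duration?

8 hours 29 minutes

Departure in UTC: 03:41 − 4:00 = 23:41 on Sep 2.
Arrival in UTC: 16:55 − 8:45 = 08:10 on Sep 3.
Elapsed = 08:10 − 23:41 (+1 day) = 8 hours 29 minutes.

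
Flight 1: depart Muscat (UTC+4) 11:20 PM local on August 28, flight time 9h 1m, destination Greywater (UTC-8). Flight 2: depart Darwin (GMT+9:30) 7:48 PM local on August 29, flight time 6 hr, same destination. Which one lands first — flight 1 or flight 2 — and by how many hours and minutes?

Flight 1 in UTC: 11:20 PM − 4:00 = 7:20 PM on Aug 28.
+9 hours 1 minute → arrive 4:21 AM UTC on Aug 29.
Flight 2 in UTC: 7:48 PM − 9:30 = 10:18 AM on Aug 29.
+6 hours → arrive 4:18 PM UTC on Aug 29.
Flight 1 lands earlier by 11 hours 57 minutes.

the first, by 11 hours 57 minutes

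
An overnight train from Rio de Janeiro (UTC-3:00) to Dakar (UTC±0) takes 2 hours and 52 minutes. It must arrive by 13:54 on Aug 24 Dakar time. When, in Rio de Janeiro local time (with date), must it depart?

08:02 on Aug 24

Target arrival is already UTC: 13:54 on Aug 24.
Subtract 2 hours and 52 minutes → departure 11:02 UTC on Aug 24.
Rio de Janeiro is UTC−3:00: 11:02 − 3:00 = 08:02 on Aug 24.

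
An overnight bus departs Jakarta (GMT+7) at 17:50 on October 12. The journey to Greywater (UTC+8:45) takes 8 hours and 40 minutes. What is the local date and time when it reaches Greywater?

Convert departure to UTC: 17:50 − 7:00 = 10:50 UTC on Oct 12.
Add 8 hours and 40 minutes travel time → 19:30 UTC.
Greywater is UTC+8:45, so local arrival = 19:30 + 8:45 = 04:15 on Oct 13.

04:15 on October 13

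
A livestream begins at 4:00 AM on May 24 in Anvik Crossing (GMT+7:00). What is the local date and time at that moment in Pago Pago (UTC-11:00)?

10:00 AM on May 23

In UTC: 4:00 AM − 7:00 = 9:00 PM on May 23.
Pago Pago is UTC−11:00: 9:00 PM − 11:00 = 10:00 AM on May 23.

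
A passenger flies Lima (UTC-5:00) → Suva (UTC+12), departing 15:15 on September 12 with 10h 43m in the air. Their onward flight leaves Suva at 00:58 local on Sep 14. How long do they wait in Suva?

Convert departure to UTC: 15:15 + 5:00 = 20:15 UTC on Sep 12.
Add 10 hours and 43 minutes flight time → 06:58 UTC (Sep 13).
Suva is UTC+12:00, so local arrival = 06:58 + 12:00 = 18:58 on Sep 13.
Layover = 00:58 − 18:58 (+1 day) = 6 hours.

6 hours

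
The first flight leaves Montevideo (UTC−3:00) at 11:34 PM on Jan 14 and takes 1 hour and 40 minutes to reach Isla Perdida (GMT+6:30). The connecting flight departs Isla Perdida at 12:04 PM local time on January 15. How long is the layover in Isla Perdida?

1 hour 20 minutes

Convert departure to UTC: 11:34 PM + 3:00 = 2:34 AM UTC on Jan 15.
Add 1 hour and 40 minutes flight time → 4:14 AM UTC.
Isla Perdida is UTC+6:30, so local arrival = 4:14 AM + 6:30 = 10:44 AM on Jan 15.
Layover = 12:04 PM − 10:44 AM = 1 hour 20 minutes.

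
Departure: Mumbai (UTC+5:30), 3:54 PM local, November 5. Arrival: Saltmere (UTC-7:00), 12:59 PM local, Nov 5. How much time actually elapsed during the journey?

9 hours 35 minutes

Saltmere is 12:30 behind Mumbai.
Clock-face elapsed time (ignoring zones) is −2 hours 55 minutes.
Actual elapsed = −2 hours 55 minutes + 12:30 = 9 hours 35 minutes.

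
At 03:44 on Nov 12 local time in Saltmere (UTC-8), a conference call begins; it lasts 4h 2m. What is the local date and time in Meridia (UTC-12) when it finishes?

03:46 on November 12

Meridia is 4:00 behind Saltmere.
After 4 hours 2 minutes it is 07:46 in Saltmere.
Shift by the zone difference: 07:46 − 4:00 = 03:46 on Nov 12 in Meridia.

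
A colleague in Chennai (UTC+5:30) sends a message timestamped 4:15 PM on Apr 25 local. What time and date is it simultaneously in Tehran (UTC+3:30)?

2:15 PM on April 25

In UTC: 4:15 PM − 5:30 = 10:45 AM on Apr 25.
Tehran is UTC+3:30: 10:45 AM + 3:30 = 2:15 PM on Apr 25.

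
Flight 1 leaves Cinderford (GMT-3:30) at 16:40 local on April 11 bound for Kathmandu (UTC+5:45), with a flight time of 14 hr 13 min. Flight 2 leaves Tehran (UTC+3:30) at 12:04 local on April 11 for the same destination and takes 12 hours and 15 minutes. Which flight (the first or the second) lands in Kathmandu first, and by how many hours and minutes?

Flight 1 in UTC: 16:40 + 3:30 = 20:10 on Apr 11.
+14 hours and 13 minutes → arrive 10:23 UTC on Apr 12.
Flight 2 in UTC: 12:04 − 3:30 = 08:34 on Apr 11.
+12 hours and 15 minutes → arrive 20:49 UTC on Apr 11.
Flight 2 lands earlier by 13 hours 34 minutes.

the second, by 13 hours 34 minutes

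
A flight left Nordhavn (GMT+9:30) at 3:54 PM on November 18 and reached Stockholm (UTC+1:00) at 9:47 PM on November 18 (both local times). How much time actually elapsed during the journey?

14 hours 23 minutes

Stockholm is 8:30 behind Nordhavn.
Clock-face elapsed time (ignoring zones) is 5 hours 53 minutes.
Actual elapsed = 5 hours 53 minutes + 8:30 = 14 hours 23 minutes.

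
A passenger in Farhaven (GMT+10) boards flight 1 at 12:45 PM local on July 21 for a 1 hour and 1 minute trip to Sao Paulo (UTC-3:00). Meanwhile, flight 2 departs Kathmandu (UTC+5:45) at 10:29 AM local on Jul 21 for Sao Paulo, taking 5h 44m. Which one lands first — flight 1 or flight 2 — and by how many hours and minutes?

the first, by 6 hours 42 minutes

Flight 1 in UTC: 12:45 PM − 10:00 = 2:45 AM on Jul 21.
+1 hour and 1 minute → arrive 3:46 AM UTC on Jul 21.
Flight 2 in UTC: 10:29 AM − 5:45 = 4:44 AM on Jul 21.
+5 hours and 44 minutes → arrive 10:28 AM UTC on Jul 21.
Flight 1 lands earlier by 6 hours 42 minutes.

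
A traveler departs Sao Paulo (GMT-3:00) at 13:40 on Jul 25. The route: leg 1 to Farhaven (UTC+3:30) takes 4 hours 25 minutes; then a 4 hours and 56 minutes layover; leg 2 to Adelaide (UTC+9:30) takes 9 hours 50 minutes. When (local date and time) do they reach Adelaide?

21:21 on July 26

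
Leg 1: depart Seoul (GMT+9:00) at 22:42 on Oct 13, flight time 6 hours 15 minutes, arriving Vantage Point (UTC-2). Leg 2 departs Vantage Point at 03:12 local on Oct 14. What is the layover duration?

9 hours 15 minutes

Convert departure to UTC: 22:42 − 9:00 = 13:42 UTC on Oct 13.
Add 6 hours 15 minutes flight time → 19:57 UTC.
Vantage Point is UTC−2:00, so local arrival = 19:57 − 2:00 = 17:57 on Oct 13.
Layover = 03:12 − 17:57 (+1 day) = 9 hours 15 minutes.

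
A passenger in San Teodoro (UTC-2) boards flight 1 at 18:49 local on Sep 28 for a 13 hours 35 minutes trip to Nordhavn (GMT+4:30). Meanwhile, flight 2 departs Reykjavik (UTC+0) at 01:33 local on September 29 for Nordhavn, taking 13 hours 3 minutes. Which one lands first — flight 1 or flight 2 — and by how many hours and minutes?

the first, by 4 hours 12 minutes

Flight 1 in UTC: 18:49 + 2:00 = 20:49 on Sep 28.
+13 hours and 35 minutes → arrive 10:24 UTC on Sep 29.
Flight 2 departs at 01:33 UTC (Sep 29).
+13 hours 3 minutes → arrive 14:36 UTC on Sep 29.
Flight 1 lands earlier by 4 hours 12 minutes.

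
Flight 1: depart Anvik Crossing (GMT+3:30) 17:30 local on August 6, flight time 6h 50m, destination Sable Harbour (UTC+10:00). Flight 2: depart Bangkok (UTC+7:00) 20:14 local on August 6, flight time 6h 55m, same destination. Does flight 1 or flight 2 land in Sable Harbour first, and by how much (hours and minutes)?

the second, by 41 minutes

Flight 1 in UTC: 17:30 − 3:30 = 14:00 on Aug 6.
+6 hours and 50 minutes → arrive 20:50 UTC on Aug 6.
Flight 2 in UTC: 20:14 − 7:00 = 13:14 on Aug 6.
+6 hours 55 minutes → arrive 20:09 UTC on Aug 6.
Flight 2 lands earlier by 41 minutes.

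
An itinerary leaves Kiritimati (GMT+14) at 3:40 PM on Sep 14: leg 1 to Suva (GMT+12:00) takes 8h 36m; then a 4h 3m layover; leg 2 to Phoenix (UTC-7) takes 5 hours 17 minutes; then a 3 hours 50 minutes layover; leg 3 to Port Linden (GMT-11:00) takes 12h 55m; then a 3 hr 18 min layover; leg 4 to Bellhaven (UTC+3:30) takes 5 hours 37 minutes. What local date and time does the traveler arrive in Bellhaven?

Convert departure to UTC: 3:40 PM − 14:00 = 1:40 AM UTC on Sep 14.
Add 8 hours 36 minutes leg 1 → 10:16 AM UTC.
Add 4 hours and 3 minutes layover in Suva → 2:19 PM UTC.
Add 5 hours and 17 minutes leg 2 → 7:36 PM UTC.
Add 3 hours 50 minutes layover in Phoenix → 11:26 PM UTC.
Add 12 hours 55 minutes leg 3 → 12:21 PM UTC (Sep 15).
Add 3 hours and 18 minutes layover in Port Linden → 3:39 PM UTC.
Add 5 hours and 37 minutes leg 4 → 9:16 PM UTC.
Bellhaven is UTC+3:30, so local arrival = 9:16 PM + 3:30 = 12:46 AM on Sep 16.

12:46 AM on September 16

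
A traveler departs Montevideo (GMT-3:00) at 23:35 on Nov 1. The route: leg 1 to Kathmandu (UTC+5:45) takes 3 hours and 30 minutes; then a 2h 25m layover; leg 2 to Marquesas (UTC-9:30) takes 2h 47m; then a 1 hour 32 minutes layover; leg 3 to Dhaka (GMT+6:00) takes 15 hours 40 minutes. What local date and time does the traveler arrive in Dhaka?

10:29 on Nov 3

Convert departure to UTC: 23:35 + 3:00 = 02:35 UTC on Nov 2.
Add 3 hours and 30 minutes leg 1 → 06:05 UTC.
Add 2 hours and 25 minutes layover in Kathmandu → 08:30 UTC.
Add 2 hours and 47 minutes leg 2 → 11:17 UTC.
Add 1 hour and 32 minutes layover in Marquesas → 12:49 UTC.
Add 15 hours 40 minutes leg 3 → 04:29 UTC (Nov 3).
Dhaka is UTC+6:00, so local arrival = 04:29 + 6:00 = 10:29 on Nov 3.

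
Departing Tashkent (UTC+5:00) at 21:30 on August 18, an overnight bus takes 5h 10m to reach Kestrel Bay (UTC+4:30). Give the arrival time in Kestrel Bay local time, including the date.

02:10 on Aug 19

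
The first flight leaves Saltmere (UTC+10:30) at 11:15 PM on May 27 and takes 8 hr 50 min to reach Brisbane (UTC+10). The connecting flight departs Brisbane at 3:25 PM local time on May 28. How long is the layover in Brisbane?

Convert departure to UTC: 11:15 PM − 10:30 = 12:45 PM UTC on May 27.
Add 8 hours and 50 minutes flight time → 9:35 PM UTC.
Brisbane is UTC+10:00, so local arrival = 9:35 PM + 10:00 = 7:35 AM on May 28.
Layover = 3:25 PM − 7:35 AM = 7 hours 50 minutes.

7 hours 50 minutes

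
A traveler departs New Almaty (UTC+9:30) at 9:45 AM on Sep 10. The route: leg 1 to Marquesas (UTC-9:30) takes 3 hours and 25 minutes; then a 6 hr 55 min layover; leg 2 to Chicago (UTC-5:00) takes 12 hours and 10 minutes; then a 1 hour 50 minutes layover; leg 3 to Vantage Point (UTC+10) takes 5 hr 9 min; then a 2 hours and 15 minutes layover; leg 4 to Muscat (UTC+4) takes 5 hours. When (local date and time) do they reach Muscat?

4:59 PM on September 11

Convert departure to UTC: 9:45 AM − 9:30 = 12:15 AM UTC on Sep 10.
Add 3 hours 25 minutes leg 1 → 3:40 AM UTC.
Add 6 hours and 55 minutes layover in Marquesas → 10:35 AM UTC.
Add 12 hours and 10 minutes leg 2 → 10:45 PM UTC.
Add 1 hour 50 minutes layover in Chicago → 12:35 AM UTC (Sep 11).
Add 5 hours 9 minutes leg 3 → 5:44 AM UTC.
Add 2 hours 15 minutes layover in Vantage Point → 7:59 AM UTC.
Add 5 hours leg 4 → 12:59 PM UTC.
Muscat is UTC+4:00, so local arrival = 12:59 PM + 4:00 = 4:59 PM on Sep 11.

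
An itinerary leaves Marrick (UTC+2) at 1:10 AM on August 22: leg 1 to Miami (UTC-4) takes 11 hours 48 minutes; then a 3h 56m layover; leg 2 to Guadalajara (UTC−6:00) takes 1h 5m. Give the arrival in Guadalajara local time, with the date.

Convert departure to UTC: 1:10 AM − 2:00 = 11:10 PM UTC on Aug 21.
Add 11 hours and 48 minutes leg 1 → 10:58 AM UTC (Aug 22).
Add 3 hours and 56 minutes layover in Miami → 2:54 PM UTC.
Add 1 hour 5 minutes leg 2 → 3:59 PM UTC.
Guadalajara is UTC−6:00, so local arrival = 3:59 PM − 6:00 = 9:59 AM on Aug 22.

9:59 AM on August 22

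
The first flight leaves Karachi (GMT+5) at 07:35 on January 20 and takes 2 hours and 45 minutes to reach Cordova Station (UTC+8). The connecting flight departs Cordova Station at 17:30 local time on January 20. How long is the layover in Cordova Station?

Convert departure to UTC: 07:35 − 5:00 = 02:35 UTC on Jan 20.
Add 2 hours 45 minutes flight time → 05:20 UTC.
Cordova Station is UTC+8:00, so local arrival = 05:20 + 8:00 = 13:20 on Jan 20.
Layover = 17:30 − 13:20 = 4 hours 10 minutes.

4 hours 10 minutes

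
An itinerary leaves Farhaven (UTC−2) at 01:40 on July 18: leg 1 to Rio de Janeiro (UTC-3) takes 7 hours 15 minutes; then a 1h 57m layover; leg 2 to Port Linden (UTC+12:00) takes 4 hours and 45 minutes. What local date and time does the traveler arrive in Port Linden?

Convert departure to UTC: 01:40 + 2:00 = 03:40 UTC on Jul 18.
Add 7 hours and 15 minutes leg 1 → 10:55 UTC.
Add 1 hour and 57 minutes layover in Rio de Janeiro → 12:52 UTC.
Add 4 hours and 45 minutes leg 2 → 17:37 UTC.
Port Linden is UTC+12:00, so local arrival = 17:37 + 12:00 = 05:37 on Jul 19.

05:37 on July 19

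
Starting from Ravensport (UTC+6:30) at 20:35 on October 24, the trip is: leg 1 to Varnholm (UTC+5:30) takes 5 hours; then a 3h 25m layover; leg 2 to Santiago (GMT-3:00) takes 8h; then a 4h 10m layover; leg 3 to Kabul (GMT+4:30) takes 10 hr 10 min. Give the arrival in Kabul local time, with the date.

Convert departure to UTC: 20:35 − 6:30 = 14:05 UTC on Oct 24.
Add 5 hours leg 1 → 19:05 UTC.
Add 3 hours 25 minutes layover in Varnholm → 22:30 UTC.
Add 8 hours leg 2 → 06:30 UTC (Oct 25).
Add 4 hours 10 minutes layover in Santiago → 10:40 UTC.
Add 10 hours 10 minutes leg 3 → 20:50 UTC.
Kabul is UTC+4:30, so local arrival = 20:50 + 4:30 = 01:20 on Oct 26.

01:20 on October 26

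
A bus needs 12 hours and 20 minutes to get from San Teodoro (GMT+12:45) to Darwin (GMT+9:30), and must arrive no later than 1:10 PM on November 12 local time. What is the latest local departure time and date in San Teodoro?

Target arrival in UTC: 1:10 PM − 9:30 = 3:40 AM on Nov 12.
Subtract 12 hours and 20 minutes → departure 3:20 PM UTC on Nov 11.
San Teodoro is UTC+12:45: 3:20 PM + 12:45 = 4:05 AM on Nov 12.

4:05 AM on November 12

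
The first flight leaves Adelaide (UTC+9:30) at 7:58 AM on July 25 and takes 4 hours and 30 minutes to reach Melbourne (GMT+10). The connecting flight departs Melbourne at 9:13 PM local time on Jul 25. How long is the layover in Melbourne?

Convert departure to UTC: 7:58 AM − 9:30 = 10:28 PM UTC on Jul 24.
Add 4 hours and 30 minutes flight time → 2:58 AM UTC (Jul 25).
Melbourne is UTC+10:00, so local arrival = 2:58 AM + 10:00 = 12:58 PM on Jul 25.
Layover = 9:13 PM − 12:58 PM = 8 hours 15 minutes.

8 hours 15 minutes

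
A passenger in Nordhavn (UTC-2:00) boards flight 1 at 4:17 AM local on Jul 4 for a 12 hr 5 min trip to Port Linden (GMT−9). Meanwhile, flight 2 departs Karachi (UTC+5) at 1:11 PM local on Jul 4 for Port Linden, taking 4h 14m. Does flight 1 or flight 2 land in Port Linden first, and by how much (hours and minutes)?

Flight 1 in UTC: 4:17 AM + 2:00 = 6:17 AM on Jul 4.
+12 hours 5 minutes → arrive 6:22 PM UTC on Jul 4.
Flight 2 in UTC: 1:11 PM − 5:00 = 8:11 AM on Jul 4.
+4 hours and 14 minutes → arrive 12:25 PM UTC on Jul 4.
Flight 2 lands earlier by 5 hours 57 minutes.

the second, by 5 hours 57 minutes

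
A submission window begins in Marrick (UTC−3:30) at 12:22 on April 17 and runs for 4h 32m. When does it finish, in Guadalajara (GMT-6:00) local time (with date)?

Guadalajara is 2:30 behind Marrick.
After 4 hours and 32 minutes it is 16:54 in Marrick.
Shift by the zone difference: 16:54 − 2:30 = 14:24 on Apr 17 in Guadalajara.

14:24 on April 17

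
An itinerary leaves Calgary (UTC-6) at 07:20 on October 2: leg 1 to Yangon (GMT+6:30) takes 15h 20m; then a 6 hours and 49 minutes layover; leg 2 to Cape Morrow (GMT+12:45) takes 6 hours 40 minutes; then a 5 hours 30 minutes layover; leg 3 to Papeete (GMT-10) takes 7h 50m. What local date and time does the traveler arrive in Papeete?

21:29 on October 3

Convert departure to UTC: 07:20 + 6:00 = 13:20 UTC on Oct 2.
Add 15 hours and 20 minutes leg 1 → 04:40 UTC (Oct 3).
Add 6 hours 49 minutes layover in Yangon → 11:29 UTC.
Add 6 hours 40 minutes leg 2 → 18:09 UTC.
Add 5 hours and 30 minutes layover in Cape Morrow → 23:39 UTC.
Add 7 hours and 50 minutes leg 3 → 07:29 UTC (Oct 4).
Papeete is UTC−10:00, so local arrival = 07:29 − 10:00 = 21:29 on Oct 3.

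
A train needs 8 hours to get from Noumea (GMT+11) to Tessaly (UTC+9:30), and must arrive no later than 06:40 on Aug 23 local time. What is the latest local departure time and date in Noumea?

Target arrival in UTC: 06:40 − 9:30 = 21:10 on Aug 22.
Subtract 8 hours → departure 13:10 UTC on Aug 22.
Noumea is UTC+11:00: 13:10 + 11:00 = 00:10 on Aug 23.

00:10 on Aug 23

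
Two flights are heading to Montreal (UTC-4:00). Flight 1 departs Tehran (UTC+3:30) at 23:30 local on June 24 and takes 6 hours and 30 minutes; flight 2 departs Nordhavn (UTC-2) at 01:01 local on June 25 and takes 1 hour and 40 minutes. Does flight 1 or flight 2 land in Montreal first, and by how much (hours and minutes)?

the first, by 2 hours 11 minutes

Flight 1 in UTC: 23:30 − 3:30 = 20:00 on Jun 24.
+6 hours and 30 minutes → arrive 02:30 UTC on Jun 25.
Flight 2 in UTC: 01:01 + 2:00 = 03:01 on Jun 25.
+1 hour 40 minutes → arrive 04:41 UTC on Jun 25.
Flight 1 lands earlier by 2 hours 11 minutes.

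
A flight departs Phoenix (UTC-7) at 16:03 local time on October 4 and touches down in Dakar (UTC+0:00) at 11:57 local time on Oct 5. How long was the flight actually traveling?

12 hours 54 minutes

Departure in UTC: 16:03 + 7:00 = 23:03 on Oct 4.
Arrival is already UTC: 11:57 on Oct 5.
Elapsed = 11:57 − 23:03 (+1 day) = 12 hours 54 minutes.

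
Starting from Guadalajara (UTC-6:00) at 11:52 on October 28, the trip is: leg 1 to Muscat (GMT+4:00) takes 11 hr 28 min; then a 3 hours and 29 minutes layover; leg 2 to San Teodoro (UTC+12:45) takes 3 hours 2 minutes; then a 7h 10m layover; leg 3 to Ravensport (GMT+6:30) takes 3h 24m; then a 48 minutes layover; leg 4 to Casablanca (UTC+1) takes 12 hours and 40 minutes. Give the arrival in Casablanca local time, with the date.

12:53 on October 30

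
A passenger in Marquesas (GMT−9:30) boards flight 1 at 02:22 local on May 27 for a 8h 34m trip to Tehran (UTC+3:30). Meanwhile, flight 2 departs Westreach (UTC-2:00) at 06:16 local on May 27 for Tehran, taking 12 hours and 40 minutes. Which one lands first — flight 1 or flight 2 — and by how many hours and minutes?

Flight 1 in UTC: 02:22 + 9:30 = 11:52 on May 27.
+8 hours and 34 minutes → arrive 20:26 UTC on May 27.
Flight 2 in UTC: 06:16 + 2:00 = 08:16 on May 27.
+12 hours 40 minutes → arrive 20:56 UTC on May 27.
Flight 1 lands earlier by 30 minutes.

the first, by 30 minutes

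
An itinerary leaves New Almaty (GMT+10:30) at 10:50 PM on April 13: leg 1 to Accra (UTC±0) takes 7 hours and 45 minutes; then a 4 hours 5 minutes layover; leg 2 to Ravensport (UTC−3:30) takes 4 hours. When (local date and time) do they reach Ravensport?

Convert departure to UTC: 10:50 PM − 10:30 = 12:20 PM UTC on Apr 13.
Add 7 hours 45 minutes leg 1 → 8:05 PM UTC.
Add 4 hours 5 minutes layover in Accra → 12:10 AM UTC (Apr 14).
Add 4 hours leg 2 → 4:10 AM UTC.
Ravensport is UTC−3:30, so local arrival = 4:10 AM − 3:30 = 12:40 AM on Apr 14.

12:40 AM on April 14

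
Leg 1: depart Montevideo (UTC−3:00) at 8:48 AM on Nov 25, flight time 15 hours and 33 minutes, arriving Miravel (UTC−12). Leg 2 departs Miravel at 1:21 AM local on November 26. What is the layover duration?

Convert departure to UTC: 8:48 AM + 3:00 = 11:48 AM UTC on Nov 25.
Add 15 hours and 33 minutes flight time → 3:21 AM UTC (Nov 26).
Miravel is UTC−12:00, so local arrival = 3:21 AM − 12:00 = 3:21 PM on Nov 25.
Layover = 1:21 AM − 3:21 PM (+1 day) = 10 hours.

10 hours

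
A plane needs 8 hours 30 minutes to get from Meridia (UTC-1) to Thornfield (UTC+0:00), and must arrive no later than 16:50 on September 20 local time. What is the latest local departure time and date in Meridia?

Target arrival is already UTC: 16:50 on Sep 20.
Subtract 8 hours 30 minutes → departure 08:20 UTC on Sep 20.
Meridia is UTC−1:00: 08:20 − 1:00 = 07:20 on Sep 20.

07:20 on Sep 20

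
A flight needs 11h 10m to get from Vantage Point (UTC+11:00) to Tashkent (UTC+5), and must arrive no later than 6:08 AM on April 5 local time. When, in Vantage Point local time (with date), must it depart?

12:58 AM on April 5

Target arrival in UTC: 6:08 AM − 5:00 = 1:08 AM on Apr 5.
Subtract 11 hours and 10 minutes → departure 1:58 PM UTC on Apr 4.
Vantage Point is UTC+11:00: 1:58 PM + 11:00 = 12:58 AM on Apr 5.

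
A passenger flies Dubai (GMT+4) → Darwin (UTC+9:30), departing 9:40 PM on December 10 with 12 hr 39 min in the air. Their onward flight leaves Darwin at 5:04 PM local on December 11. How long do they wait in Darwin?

1 hour 15 minutes

Convert departure to UTC: 9:40 PM − 4:00 = 5:40 PM UTC on Dec 10.
Add 12 hours 39 minutes flight time → 6:19 AM UTC (Dec 11).
Darwin is UTC+9:30, so local arrival = 6:19 AM + 9:30 = 3:49 PM on Dec 11.
Layover = 5:04 PM − 3:49 PM = 1 hour 15 minutes.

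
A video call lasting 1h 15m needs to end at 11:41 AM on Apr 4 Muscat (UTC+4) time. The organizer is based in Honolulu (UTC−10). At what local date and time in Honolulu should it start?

8:26 PM on April 3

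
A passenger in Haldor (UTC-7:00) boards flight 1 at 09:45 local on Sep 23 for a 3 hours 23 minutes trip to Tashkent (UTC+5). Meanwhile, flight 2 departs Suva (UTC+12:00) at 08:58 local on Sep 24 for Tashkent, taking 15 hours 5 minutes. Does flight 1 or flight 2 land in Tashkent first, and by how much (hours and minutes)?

the first, by 15 hours 55 minutes

Flight 1 in UTC: 09:45 + 7:00 = 16:45 on Sep 23.
+3 hours and 23 minutes → arrive 20:08 UTC on Sep 23.
Flight 2 in UTC: 08:58 − 12:00 = 20:58 on Sep 23.
+15 hours 5 minutes → arrive 12:03 UTC on Sep 24.
Flight 1 lands earlier by 15 hours 55 minutes.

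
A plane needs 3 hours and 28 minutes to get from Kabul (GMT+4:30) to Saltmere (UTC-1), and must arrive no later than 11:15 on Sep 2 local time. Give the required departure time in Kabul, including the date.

Target arrival in UTC: 11:15 + 1:00 = 12:15 on Sep 2.
Subtract 3 hours 28 minutes → departure 08:47 UTC on Sep 2.
Kabul is UTC+4:30: 08:47 + 4:30 = 13:17 on Sep 2.

13:17 on September 2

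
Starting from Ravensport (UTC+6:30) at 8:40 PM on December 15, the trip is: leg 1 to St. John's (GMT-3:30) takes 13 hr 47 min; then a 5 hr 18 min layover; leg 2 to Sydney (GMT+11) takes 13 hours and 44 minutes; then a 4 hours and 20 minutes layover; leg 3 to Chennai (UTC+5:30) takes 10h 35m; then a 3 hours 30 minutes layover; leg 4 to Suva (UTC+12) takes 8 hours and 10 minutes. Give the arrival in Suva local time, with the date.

1:34 PM on Dec 18

Convert departure to UTC: 8:40 PM − 6:30 = 2:10 PM UTC on Dec 15.
Add 13 hours and 47 minutes leg 1 → 3:57 AM UTC (Dec 16).
Add 5 hours 18 minutes layover in St. John's → 9:15 AM UTC.
Add 13 hours and 44 minutes leg 2 → 10:59 PM UTC.
Add 4 hours 20 minutes layover in Sydney → 3:19 AM UTC (Dec 17).
Add 10 hours and 35 minutes leg 3 → 1:54 PM UTC.
Add 3 hours and 30 minutes layover in Chennai → 5:24 PM UTC.
Add 8 hours 10 minutes leg 4 → 1:34 AM UTC (Dec 18).
Suva is UTC+12:00, so local arrival = 1:34 AM + 12:00 = 1:34 PM on Dec 18.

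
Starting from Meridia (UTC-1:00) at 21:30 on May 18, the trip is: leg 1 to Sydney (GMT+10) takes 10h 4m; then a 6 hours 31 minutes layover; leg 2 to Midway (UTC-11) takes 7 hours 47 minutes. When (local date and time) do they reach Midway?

Convert departure to UTC: 21:30 + 1:00 = 22:30 UTC on May 18.
Add 10 hours 4 minutes leg 1 → 08:34 UTC (May 19).
Add 6 hours 31 minutes layover in Sydney → 15:05 UTC.
Add 7 hours and 47 minutes leg 2 → 22:52 UTC.
Midway is UTC−11:00, so local arrival = 22:52 − 11:00 = 11:52 on May 19.

11:52 on May 19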